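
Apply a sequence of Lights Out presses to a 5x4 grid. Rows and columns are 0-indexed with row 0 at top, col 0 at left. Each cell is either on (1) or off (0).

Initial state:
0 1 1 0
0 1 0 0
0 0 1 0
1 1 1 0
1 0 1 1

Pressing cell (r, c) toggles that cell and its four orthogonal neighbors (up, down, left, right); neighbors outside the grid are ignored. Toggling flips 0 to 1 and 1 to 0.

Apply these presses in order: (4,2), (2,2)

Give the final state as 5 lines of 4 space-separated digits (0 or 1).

After press 1 at (4,2):
0 1 1 0
0 1 0 0
0 0 1 0
1 1 0 0
1 1 0 0

After press 2 at (2,2):
0 1 1 0
0 1 1 0
0 1 0 1
1 1 1 0
1 1 0 0

Answer: 0 1 1 0
0 1 1 0
0 1 0 1
1 1 1 0
1 1 0 0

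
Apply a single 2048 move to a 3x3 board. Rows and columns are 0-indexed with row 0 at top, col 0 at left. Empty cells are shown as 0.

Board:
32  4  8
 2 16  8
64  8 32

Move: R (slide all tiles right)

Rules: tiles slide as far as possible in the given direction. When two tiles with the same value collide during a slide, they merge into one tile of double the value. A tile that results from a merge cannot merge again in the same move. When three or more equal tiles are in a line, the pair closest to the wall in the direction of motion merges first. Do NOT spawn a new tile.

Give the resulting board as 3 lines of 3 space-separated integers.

Slide right:
row 0: [32, 4, 8] -> [32, 4, 8]
row 1: [2, 16, 8] -> [2, 16, 8]
row 2: [64, 8, 32] -> [64, 8, 32]

Answer: 32  4  8
 2 16  8
64  8 32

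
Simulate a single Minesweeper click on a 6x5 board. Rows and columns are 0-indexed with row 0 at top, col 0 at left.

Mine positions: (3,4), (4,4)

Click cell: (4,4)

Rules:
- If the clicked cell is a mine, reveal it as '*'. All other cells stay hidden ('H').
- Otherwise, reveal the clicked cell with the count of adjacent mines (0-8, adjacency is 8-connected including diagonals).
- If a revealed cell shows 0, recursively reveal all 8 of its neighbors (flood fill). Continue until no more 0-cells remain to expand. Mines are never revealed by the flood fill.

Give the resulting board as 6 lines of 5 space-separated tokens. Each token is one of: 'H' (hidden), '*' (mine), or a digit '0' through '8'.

H H H H H
H H H H H
H H H H H
H H H H H
H H H H *
H H H H H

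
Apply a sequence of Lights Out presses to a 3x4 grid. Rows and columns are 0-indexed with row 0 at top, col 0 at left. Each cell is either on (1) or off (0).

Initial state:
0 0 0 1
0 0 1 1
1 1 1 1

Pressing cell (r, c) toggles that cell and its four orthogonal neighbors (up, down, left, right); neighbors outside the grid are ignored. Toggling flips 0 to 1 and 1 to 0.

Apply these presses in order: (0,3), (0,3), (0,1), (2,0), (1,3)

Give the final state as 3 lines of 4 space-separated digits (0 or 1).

Answer: 1 1 1 0
1 1 0 0
0 0 1 0

Derivation:
After press 1 at (0,3):
0 0 1 0
0 0 1 0
1 1 1 1

After press 2 at (0,3):
0 0 0 1
0 0 1 1
1 1 1 1

After press 3 at (0,1):
1 1 1 1
0 1 1 1
1 1 1 1

After press 4 at (2,0):
1 1 1 1
1 1 1 1
0 0 1 1

After press 5 at (1,3):
1 1 1 0
1 1 0 0
0 0 1 0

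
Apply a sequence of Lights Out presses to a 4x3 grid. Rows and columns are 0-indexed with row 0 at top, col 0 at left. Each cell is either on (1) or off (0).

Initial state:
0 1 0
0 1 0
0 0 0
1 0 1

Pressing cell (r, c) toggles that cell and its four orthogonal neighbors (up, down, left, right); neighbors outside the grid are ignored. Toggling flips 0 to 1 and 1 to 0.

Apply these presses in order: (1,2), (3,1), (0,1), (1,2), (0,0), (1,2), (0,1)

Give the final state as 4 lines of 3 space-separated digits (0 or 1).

Answer: 1 0 1
1 0 1
0 1 1
0 1 0

Derivation:
After press 1 at (1,2):
0 1 1
0 0 1
0 0 1
1 0 1

After press 2 at (3,1):
0 1 1
0 0 1
0 1 1
0 1 0

After press 3 at (0,1):
1 0 0
0 1 1
0 1 1
0 1 0

After press 4 at (1,2):
1 0 1
0 0 0
0 1 0
0 1 0

After press 5 at (0,0):
0 1 1
1 0 0
0 1 0
0 1 0

After press 6 at (1,2):
0 1 0
1 1 1
0 1 1
0 1 0

After press 7 at (0,1):
1 0 1
1 0 1
0 1 1
0 1 0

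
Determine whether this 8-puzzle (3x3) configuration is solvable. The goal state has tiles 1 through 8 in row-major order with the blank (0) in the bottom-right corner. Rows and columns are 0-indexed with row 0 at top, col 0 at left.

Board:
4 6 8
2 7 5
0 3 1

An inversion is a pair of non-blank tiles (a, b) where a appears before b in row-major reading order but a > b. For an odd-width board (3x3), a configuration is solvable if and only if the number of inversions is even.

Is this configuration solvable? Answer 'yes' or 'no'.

Inversions (pairs i<j in row-major order where tile[i] > tile[j] > 0): 19
19 is odd, so the puzzle is not solvable.

Answer: no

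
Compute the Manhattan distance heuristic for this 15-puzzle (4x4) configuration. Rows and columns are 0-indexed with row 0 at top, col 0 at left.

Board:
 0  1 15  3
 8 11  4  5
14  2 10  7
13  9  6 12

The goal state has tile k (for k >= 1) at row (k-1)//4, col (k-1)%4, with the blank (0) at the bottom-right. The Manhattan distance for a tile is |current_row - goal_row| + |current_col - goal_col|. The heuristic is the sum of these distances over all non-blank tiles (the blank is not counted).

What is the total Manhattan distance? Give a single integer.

Tile 1: at (0,1), goal (0,0), distance |0-0|+|1-0| = 1
Tile 15: at (0,2), goal (3,2), distance |0-3|+|2-2| = 3
Tile 3: at (0,3), goal (0,2), distance |0-0|+|3-2| = 1
Tile 8: at (1,0), goal (1,3), distance |1-1|+|0-3| = 3
Tile 11: at (1,1), goal (2,2), distance |1-2|+|1-2| = 2
Tile 4: at (1,2), goal (0,3), distance |1-0|+|2-3| = 2
Tile 5: at (1,3), goal (1,0), distance |1-1|+|3-0| = 3
Tile 14: at (2,0), goal (3,1), distance |2-3|+|0-1| = 2
Tile 2: at (2,1), goal (0,1), distance |2-0|+|1-1| = 2
Tile 10: at (2,2), goal (2,1), distance |2-2|+|2-1| = 1
Tile 7: at (2,3), goal (1,2), distance |2-1|+|3-2| = 2
Tile 13: at (3,0), goal (3,0), distance |3-3|+|0-0| = 0
Tile 9: at (3,1), goal (2,0), distance |3-2|+|1-0| = 2
Tile 6: at (3,2), goal (1,1), distance |3-1|+|2-1| = 3
Tile 12: at (3,3), goal (2,3), distance |3-2|+|3-3| = 1
Sum: 1 + 3 + 1 + 3 + 2 + 2 + 3 + 2 + 2 + 1 + 2 + 0 + 2 + 3 + 1 = 28

Answer: 28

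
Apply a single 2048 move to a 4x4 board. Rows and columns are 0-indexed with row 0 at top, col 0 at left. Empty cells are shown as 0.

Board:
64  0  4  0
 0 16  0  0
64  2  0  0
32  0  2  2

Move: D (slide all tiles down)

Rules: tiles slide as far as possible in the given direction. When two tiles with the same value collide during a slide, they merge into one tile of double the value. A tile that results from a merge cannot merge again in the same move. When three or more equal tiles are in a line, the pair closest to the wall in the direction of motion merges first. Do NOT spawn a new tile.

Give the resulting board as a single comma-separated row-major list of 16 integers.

Answer: 0, 0, 0, 0, 0, 0, 0, 0, 128, 16, 4, 0, 32, 2, 2, 2

Derivation:
Slide down:
col 0: [64, 0, 64, 32] -> [0, 0, 128, 32]
col 1: [0, 16, 2, 0] -> [0, 0, 16, 2]
col 2: [4, 0, 0, 2] -> [0, 0, 4, 2]
col 3: [0, 0, 0, 2] -> [0, 0, 0, 2]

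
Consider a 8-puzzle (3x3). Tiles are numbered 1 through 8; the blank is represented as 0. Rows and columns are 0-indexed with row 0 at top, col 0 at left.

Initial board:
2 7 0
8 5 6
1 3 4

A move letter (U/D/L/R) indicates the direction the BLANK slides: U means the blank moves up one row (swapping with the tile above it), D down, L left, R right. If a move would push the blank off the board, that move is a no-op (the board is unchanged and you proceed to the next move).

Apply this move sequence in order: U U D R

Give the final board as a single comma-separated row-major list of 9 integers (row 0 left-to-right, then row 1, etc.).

Answer: 2, 7, 6, 8, 5, 0, 1, 3, 4

Derivation:
After move 1 (U):
2 7 0
8 5 6
1 3 4

After move 2 (U):
2 7 0
8 5 6
1 3 4

After move 3 (D):
2 7 6
8 5 0
1 3 4

After move 4 (R):
2 7 6
8 5 0
1 3 4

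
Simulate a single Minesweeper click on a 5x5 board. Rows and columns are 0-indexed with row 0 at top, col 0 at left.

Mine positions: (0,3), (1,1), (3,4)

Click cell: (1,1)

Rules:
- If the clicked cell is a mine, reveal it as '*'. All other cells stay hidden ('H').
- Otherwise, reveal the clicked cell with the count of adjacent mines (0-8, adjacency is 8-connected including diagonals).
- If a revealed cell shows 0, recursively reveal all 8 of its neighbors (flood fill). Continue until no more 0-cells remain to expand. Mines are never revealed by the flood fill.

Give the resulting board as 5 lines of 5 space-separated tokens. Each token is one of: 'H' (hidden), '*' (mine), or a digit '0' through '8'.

H H H H H
H * H H H
H H H H H
H H H H H
H H H H H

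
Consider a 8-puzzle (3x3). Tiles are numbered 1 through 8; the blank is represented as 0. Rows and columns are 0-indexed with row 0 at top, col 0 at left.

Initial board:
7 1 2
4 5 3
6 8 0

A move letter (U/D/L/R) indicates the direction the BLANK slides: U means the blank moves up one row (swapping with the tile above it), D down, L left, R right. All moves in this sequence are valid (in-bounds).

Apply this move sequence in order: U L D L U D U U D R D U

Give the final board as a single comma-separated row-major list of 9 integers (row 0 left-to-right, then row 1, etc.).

Answer: 7, 1, 2, 8, 0, 5, 4, 6, 3

Derivation:
After move 1 (U):
7 1 2
4 5 0
6 8 3

After move 2 (L):
7 1 2
4 0 5
6 8 3

After move 3 (D):
7 1 2
4 8 5
6 0 3

After move 4 (L):
7 1 2
4 8 5
0 6 3

After move 5 (U):
7 1 2
0 8 5
4 6 3

After move 6 (D):
7 1 2
4 8 5
0 6 3

After move 7 (U):
7 1 2
0 8 5
4 6 3

After move 8 (U):
0 1 2
7 8 5
4 6 3

After move 9 (D):
7 1 2
0 8 5
4 6 3

After move 10 (R):
7 1 2
8 0 5
4 6 3

After move 11 (D):
7 1 2
8 6 5
4 0 3

After move 12 (U):
7 1 2
8 0 5
4 6 3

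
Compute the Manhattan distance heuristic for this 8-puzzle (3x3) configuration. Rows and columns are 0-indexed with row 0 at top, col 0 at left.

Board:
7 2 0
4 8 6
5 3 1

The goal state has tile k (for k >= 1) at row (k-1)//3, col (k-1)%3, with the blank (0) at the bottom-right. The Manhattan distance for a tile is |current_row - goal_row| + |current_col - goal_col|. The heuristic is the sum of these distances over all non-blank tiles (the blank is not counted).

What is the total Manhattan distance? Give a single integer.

Answer: 12

Derivation:
Tile 7: (0,0)->(2,0) = 2
Tile 2: (0,1)->(0,1) = 0
Tile 4: (1,0)->(1,0) = 0
Tile 8: (1,1)->(2,1) = 1
Tile 6: (1,2)->(1,2) = 0
Tile 5: (2,0)->(1,1) = 2
Tile 3: (2,1)->(0,2) = 3
Tile 1: (2,2)->(0,0) = 4
Sum: 2 + 0 + 0 + 1 + 0 + 2 + 3 + 4 = 12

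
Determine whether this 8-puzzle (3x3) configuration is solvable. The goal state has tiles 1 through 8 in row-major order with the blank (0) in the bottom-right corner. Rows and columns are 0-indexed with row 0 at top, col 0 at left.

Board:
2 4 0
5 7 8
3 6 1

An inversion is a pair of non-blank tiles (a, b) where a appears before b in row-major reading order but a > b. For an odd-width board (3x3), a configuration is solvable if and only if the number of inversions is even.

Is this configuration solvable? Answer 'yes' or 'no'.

Inversions (pairs i<j in row-major order where tile[i] > tile[j] > 0): 13
13 is odd, so the puzzle is not solvable.

Answer: no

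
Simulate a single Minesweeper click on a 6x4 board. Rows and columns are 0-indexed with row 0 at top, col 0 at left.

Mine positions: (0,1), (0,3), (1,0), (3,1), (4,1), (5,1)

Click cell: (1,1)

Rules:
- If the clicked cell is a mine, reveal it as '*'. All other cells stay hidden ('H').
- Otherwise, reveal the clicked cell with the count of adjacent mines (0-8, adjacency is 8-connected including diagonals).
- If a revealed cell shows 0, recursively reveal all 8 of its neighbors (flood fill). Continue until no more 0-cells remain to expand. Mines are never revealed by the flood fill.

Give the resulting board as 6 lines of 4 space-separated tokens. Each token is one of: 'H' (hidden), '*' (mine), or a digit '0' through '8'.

H H H H
H 2 H H
H H H H
H H H H
H H H H
H H H H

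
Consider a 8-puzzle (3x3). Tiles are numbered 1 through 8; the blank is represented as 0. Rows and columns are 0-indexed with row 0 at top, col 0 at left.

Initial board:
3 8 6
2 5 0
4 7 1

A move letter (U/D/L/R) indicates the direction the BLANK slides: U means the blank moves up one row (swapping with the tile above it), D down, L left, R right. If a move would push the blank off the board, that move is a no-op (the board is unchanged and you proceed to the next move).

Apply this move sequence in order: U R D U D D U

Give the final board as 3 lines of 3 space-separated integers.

After move 1 (U):
3 8 0
2 5 6
4 7 1

After move 2 (R):
3 8 0
2 5 6
4 7 1

After move 3 (D):
3 8 6
2 5 0
4 7 1

After move 4 (U):
3 8 0
2 5 6
4 7 1

After move 5 (D):
3 8 6
2 5 0
4 7 1

After move 6 (D):
3 8 6
2 5 1
4 7 0

After move 7 (U):
3 8 6
2 5 0
4 7 1

Answer: 3 8 6
2 5 0
4 7 1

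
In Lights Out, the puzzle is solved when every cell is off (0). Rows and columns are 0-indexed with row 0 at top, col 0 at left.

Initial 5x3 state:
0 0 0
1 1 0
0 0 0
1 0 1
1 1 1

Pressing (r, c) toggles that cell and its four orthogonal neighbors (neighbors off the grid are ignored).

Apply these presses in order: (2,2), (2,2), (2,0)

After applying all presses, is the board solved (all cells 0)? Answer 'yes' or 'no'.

After press 1 at (2,2):
0 0 0
1 1 1
0 1 1
1 0 0
1 1 1

After press 2 at (2,2):
0 0 0
1 1 0
0 0 0
1 0 1
1 1 1

After press 3 at (2,0):
0 0 0
0 1 0
1 1 0
0 0 1
1 1 1

Lights still on: 7

Answer: no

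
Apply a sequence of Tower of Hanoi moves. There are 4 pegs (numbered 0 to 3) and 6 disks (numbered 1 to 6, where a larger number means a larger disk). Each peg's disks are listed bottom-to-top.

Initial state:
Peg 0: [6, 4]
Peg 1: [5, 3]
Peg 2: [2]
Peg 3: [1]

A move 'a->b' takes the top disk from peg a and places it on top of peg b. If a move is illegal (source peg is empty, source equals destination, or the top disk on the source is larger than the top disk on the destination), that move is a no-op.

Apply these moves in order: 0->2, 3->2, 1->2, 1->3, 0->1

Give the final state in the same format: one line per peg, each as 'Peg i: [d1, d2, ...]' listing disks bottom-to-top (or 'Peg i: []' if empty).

Answer: Peg 0: [6]
Peg 1: [5, 4]
Peg 2: [2, 1]
Peg 3: [3]

Derivation:
After move 1 (0->2):
Peg 0: [6, 4]
Peg 1: [5, 3]
Peg 2: [2]
Peg 3: [1]

After move 2 (3->2):
Peg 0: [6, 4]
Peg 1: [5, 3]
Peg 2: [2, 1]
Peg 3: []

After move 3 (1->2):
Peg 0: [6, 4]
Peg 1: [5, 3]
Peg 2: [2, 1]
Peg 3: []

After move 4 (1->3):
Peg 0: [6, 4]
Peg 1: [5]
Peg 2: [2, 1]
Peg 3: [3]

After move 5 (0->1):
Peg 0: [6]
Peg 1: [5, 4]
Peg 2: [2, 1]
Peg 3: [3]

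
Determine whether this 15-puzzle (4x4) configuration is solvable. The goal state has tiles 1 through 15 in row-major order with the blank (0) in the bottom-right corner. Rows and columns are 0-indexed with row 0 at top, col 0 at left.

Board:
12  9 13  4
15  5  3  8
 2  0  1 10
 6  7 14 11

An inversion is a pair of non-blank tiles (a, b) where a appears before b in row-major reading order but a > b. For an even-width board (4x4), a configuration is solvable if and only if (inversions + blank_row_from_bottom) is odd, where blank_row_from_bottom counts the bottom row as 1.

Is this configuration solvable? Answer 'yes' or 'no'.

Answer: yes

Derivation:
Inversions: 55
Blank is in row 2 (0-indexed from top), which is row 2 counting from the bottom (bottom = 1).
55 + 2 = 57, which is odd, so the puzzle is solvable.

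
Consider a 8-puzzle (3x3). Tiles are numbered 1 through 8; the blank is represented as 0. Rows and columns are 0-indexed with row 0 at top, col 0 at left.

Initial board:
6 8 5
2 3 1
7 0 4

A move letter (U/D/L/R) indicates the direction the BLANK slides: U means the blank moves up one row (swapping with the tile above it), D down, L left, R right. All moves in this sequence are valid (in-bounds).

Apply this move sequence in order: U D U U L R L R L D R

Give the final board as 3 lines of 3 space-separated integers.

Answer: 2 6 5
8 0 1
7 3 4

Derivation:
After move 1 (U):
6 8 5
2 0 1
7 3 4

After move 2 (D):
6 8 5
2 3 1
7 0 4

After move 3 (U):
6 8 5
2 0 1
7 3 4

After move 4 (U):
6 0 5
2 8 1
7 3 4

After move 5 (L):
0 6 5
2 8 1
7 3 4

After move 6 (R):
6 0 5
2 8 1
7 3 4

After move 7 (L):
0 6 5
2 8 1
7 3 4

After move 8 (R):
6 0 5
2 8 1
7 3 4

After move 9 (L):
0 6 5
2 8 1
7 3 4

After move 10 (D):
2 6 5
0 8 1
7 3 4

After move 11 (R):
2 6 5
8 0 1
7 3 4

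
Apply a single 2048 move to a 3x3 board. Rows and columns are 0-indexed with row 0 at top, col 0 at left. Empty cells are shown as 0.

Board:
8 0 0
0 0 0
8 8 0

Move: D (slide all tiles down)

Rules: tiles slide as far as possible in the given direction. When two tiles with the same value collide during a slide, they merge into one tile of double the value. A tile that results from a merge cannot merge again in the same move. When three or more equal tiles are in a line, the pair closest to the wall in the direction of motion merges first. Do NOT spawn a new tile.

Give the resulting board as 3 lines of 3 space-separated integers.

Slide down:
col 0: [8, 0, 8] -> [0, 0, 16]
col 1: [0, 0, 8] -> [0, 0, 8]
col 2: [0, 0, 0] -> [0, 0, 0]

Answer:  0  0  0
 0  0  0
16  8  0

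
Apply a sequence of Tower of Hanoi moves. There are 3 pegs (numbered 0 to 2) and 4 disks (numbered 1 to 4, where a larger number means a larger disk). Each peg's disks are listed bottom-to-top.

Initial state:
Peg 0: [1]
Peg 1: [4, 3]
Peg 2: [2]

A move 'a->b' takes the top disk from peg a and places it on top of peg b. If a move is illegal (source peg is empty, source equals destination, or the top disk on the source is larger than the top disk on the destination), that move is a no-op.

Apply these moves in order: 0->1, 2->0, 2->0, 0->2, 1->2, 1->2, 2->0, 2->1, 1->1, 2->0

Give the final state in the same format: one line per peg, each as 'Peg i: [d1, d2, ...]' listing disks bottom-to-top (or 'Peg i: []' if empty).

After move 1 (0->1):
Peg 0: []
Peg 1: [4, 3, 1]
Peg 2: [2]

After move 2 (2->0):
Peg 0: [2]
Peg 1: [4, 3, 1]
Peg 2: []

After move 3 (2->0):
Peg 0: [2]
Peg 1: [4, 3, 1]
Peg 2: []

After move 4 (0->2):
Peg 0: []
Peg 1: [4, 3, 1]
Peg 2: [2]

After move 5 (1->2):
Peg 0: []
Peg 1: [4, 3]
Peg 2: [2, 1]

After move 6 (1->2):
Peg 0: []
Peg 1: [4, 3]
Peg 2: [2, 1]

After move 7 (2->0):
Peg 0: [1]
Peg 1: [4, 3]
Peg 2: [2]

After move 8 (2->1):
Peg 0: [1]
Peg 1: [4, 3, 2]
Peg 2: []

After move 9 (1->1):
Peg 0: [1]
Peg 1: [4, 3, 2]
Peg 2: []

After move 10 (2->0):
Peg 0: [1]
Peg 1: [4, 3, 2]
Peg 2: []

Answer: Peg 0: [1]
Peg 1: [4, 3, 2]
Peg 2: []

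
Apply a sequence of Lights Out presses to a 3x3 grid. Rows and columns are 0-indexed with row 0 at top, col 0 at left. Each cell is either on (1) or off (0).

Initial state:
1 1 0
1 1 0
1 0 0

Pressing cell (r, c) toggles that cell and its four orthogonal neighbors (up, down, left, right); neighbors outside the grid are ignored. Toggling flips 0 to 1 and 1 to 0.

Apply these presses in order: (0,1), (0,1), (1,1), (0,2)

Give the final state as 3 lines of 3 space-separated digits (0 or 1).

After press 1 at (0,1):
0 0 1
1 0 0
1 0 0

After press 2 at (0,1):
1 1 0
1 1 0
1 0 0

After press 3 at (1,1):
1 0 0
0 0 1
1 1 0

After press 4 at (0,2):
1 1 1
0 0 0
1 1 0

Answer: 1 1 1
0 0 0
1 1 0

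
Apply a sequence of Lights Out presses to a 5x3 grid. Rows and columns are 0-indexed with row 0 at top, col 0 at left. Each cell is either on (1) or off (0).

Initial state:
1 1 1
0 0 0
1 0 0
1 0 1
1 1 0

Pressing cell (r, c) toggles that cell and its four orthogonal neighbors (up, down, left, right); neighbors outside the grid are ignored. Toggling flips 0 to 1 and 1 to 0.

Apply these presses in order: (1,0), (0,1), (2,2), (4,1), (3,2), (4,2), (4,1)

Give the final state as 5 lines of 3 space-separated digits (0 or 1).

After press 1 at (1,0):
0 1 1
1 1 0
0 0 0
1 0 1
1 1 0

After press 2 at (0,1):
1 0 0
1 0 0
0 0 0
1 0 1
1 1 0

After press 3 at (2,2):
1 0 0
1 0 1
0 1 1
1 0 0
1 1 0

After press 4 at (4,1):
1 0 0
1 0 1
0 1 1
1 1 0
0 0 1

After press 5 at (3,2):
1 0 0
1 0 1
0 1 0
1 0 1
0 0 0

After press 6 at (4,2):
1 0 0
1 0 1
0 1 0
1 0 0
0 1 1

After press 7 at (4,1):
1 0 0
1 0 1
0 1 0
1 1 0
1 0 0

Answer: 1 0 0
1 0 1
0 1 0
1 1 0
1 0 0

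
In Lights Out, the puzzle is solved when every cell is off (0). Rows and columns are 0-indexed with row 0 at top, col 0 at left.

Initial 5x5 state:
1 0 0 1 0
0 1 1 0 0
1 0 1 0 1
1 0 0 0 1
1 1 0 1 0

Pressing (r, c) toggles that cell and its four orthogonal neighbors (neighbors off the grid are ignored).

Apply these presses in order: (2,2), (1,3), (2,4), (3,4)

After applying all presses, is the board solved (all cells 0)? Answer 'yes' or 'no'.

After press 1 at (2,2):
1 0 0 1 0
0 1 0 0 0
1 1 0 1 1
1 0 1 0 1
1 1 0 1 0

After press 2 at (1,3):
1 0 0 0 0
0 1 1 1 1
1 1 0 0 1
1 0 1 0 1
1 1 0 1 0

After press 3 at (2,4):
1 0 0 0 0
0 1 1 1 0
1 1 0 1 0
1 0 1 0 0
1 1 0 1 0

After press 4 at (3,4):
1 0 0 0 0
0 1 1 1 0
1 1 0 1 1
1 0 1 1 1
1 1 0 1 1

Lights still on: 16

Answer: no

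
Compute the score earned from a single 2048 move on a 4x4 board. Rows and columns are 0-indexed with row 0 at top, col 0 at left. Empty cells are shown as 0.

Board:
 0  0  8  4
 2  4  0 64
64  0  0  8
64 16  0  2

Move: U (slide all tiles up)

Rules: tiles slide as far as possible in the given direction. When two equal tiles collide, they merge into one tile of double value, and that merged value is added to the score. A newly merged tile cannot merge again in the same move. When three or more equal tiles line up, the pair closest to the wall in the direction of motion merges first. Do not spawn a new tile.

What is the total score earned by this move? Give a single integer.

Slide up:
col 0: [0, 2, 64, 64] -> [2, 128, 0, 0]  score +128 (running 128)
col 1: [0, 4, 0, 16] -> [4, 16, 0, 0]  score +0 (running 128)
col 2: [8, 0, 0, 0] -> [8, 0, 0, 0]  score +0 (running 128)
col 3: [4, 64, 8, 2] -> [4, 64, 8, 2]  score +0 (running 128)
Board after move:
  2   4   8   4
128  16   0  64
  0   0   0   8
  0   0   0   2

Answer: 128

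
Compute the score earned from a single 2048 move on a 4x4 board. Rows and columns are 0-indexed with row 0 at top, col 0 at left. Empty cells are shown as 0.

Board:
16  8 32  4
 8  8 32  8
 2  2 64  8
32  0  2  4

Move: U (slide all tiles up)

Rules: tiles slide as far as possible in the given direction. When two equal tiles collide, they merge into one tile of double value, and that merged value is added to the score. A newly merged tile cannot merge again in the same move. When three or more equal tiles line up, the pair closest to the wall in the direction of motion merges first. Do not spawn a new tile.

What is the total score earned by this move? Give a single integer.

Answer: 96

Derivation:
Slide up:
col 0: [16, 8, 2, 32] -> [16, 8, 2, 32]  score +0 (running 0)
col 1: [8, 8, 2, 0] -> [16, 2, 0, 0]  score +16 (running 16)
col 2: [32, 32, 64, 2] -> [64, 64, 2, 0]  score +64 (running 80)
col 3: [4, 8, 8, 4] -> [4, 16, 4, 0]  score +16 (running 96)
Board after move:
16 16 64  4
 8  2 64 16
 2  0  2  4
32  0  0  0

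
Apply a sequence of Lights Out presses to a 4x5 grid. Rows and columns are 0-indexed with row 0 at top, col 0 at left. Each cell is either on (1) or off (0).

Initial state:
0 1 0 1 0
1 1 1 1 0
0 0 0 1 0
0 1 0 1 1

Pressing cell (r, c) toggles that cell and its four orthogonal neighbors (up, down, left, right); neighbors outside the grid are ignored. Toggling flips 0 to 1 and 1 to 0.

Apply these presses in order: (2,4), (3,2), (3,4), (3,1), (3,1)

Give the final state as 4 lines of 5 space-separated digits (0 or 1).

After press 1 at (2,4):
0 1 0 1 0
1 1 1 1 1
0 0 0 0 1
0 1 0 1 0

After press 2 at (3,2):
0 1 0 1 0
1 1 1 1 1
0 0 1 0 1
0 0 1 0 0

After press 3 at (3,4):
0 1 0 1 0
1 1 1 1 1
0 0 1 0 0
0 0 1 1 1

After press 4 at (3,1):
0 1 0 1 0
1 1 1 1 1
0 1 1 0 0
1 1 0 1 1

After press 5 at (3,1):
0 1 0 1 0
1 1 1 1 1
0 0 1 0 0
0 0 1 1 1

Answer: 0 1 0 1 0
1 1 1 1 1
0 0 1 0 0
0 0 1 1 1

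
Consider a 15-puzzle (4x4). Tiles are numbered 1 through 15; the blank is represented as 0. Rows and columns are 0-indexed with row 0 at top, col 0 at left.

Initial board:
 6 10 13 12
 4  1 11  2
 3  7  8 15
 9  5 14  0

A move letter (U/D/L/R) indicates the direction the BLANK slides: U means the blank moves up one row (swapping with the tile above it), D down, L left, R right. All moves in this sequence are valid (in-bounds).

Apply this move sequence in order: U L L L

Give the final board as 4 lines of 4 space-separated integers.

After move 1 (U):
 6 10 13 12
 4  1 11  2
 3  7  8  0
 9  5 14 15

After move 2 (L):
 6 10 13 12
 4  1 11  2
 3  7  0  8
 9  5 14 15

After move 3 (L):
 6 10 13 12
 4  1 11  2
 3  0  7  8
 9  5 14 15

After move 4 (L):
 6 10 13 12
 4  1 11  2
 0  3  7  8
 9  5 14 15

Answer:  6 10 13 12
 4  1 11  2
 0  3  7  8
 9  5 14 15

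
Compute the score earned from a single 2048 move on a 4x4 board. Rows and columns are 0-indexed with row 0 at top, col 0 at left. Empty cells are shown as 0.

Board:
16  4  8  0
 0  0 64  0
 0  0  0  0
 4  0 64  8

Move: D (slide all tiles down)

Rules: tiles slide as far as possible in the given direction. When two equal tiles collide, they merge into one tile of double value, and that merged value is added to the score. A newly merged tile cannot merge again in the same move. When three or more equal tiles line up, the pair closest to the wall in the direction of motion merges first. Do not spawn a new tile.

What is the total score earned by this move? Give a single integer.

Answer: 128

Derivation:
Slide down:
col 0: [16, 0, 0, 4] -> [0, 0, 16, 4]  score +0 (running 0)
col 1: [4, 0, 0, 0] -> [0, 0, 0, 4]  score +0 (running 0)
col 2: [8, 64, 0, 64] -> [0, 0, 8, 128]  score +128 (running 128)
col 3: [0, 0, 0, 8] -> [0, 0, 0, 8]  score +0 (running 128)
Board after move:
  0   0   0   0
  0   0   0   0
 16   0   8   0
  4   4 128   8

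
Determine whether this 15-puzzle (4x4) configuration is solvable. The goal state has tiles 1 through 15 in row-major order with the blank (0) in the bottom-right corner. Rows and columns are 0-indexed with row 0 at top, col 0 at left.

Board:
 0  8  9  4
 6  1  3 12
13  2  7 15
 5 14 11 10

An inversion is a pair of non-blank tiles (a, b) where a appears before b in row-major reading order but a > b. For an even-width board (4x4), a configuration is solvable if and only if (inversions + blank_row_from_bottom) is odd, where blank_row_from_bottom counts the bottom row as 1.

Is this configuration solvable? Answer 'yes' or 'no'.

Inversions: 40
Blank is in row 0 (0-indexed from top), which is row 4 counting from the bottom (bottom = 1).
40 + 4 = 44, which is even, so the puzzle is not solvable.

Answer: no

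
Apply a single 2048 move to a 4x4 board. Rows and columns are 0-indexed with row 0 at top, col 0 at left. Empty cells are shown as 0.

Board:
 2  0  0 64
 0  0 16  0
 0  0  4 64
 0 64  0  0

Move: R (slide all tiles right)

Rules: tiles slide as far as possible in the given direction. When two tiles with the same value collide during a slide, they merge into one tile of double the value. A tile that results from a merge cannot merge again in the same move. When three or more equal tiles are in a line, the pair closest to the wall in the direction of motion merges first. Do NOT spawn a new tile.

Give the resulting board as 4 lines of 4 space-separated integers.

Answer:  0  0  2 64
 0  0  0 16
 0  0  4 64
 0  0  0 64

Derivation:
Slide right:
row 0: [2, 0, 0, 64] -> [0, 0, 2, 64]
row 1: [0, 0, 16, 0] -> [0, 0, 0, 16]
row 2: [0, 0, 4, 64] -> [0, 0, 4, 64]
row 3: [0, 64, 0, 0] -> [0, 0, 0, 64]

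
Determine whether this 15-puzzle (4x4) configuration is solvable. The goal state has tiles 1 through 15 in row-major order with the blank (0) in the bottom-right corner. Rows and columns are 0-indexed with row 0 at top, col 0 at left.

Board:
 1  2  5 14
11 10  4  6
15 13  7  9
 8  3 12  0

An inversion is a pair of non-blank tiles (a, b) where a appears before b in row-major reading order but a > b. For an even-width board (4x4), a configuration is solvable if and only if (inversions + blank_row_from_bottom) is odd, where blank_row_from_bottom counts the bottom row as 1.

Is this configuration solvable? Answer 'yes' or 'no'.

Answer: yes

Derivation:
Inversions: 42
Blank is in row 3 (0-indexed from top), which is row 1 counting from the bottom (bottom = 1).
42 + 1 = 43, which is odd, so the puzzle is solvable.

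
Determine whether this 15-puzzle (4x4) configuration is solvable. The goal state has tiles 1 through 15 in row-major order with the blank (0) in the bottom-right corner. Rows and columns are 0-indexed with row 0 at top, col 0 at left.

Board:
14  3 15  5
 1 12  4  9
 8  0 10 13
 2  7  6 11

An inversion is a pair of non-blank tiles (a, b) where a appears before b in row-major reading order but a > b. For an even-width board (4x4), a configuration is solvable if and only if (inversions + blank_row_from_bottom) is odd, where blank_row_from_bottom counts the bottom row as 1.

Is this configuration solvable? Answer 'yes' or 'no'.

Inversions: 54
Blank is in row 2 (0-indexed from top), which is row 2 counting from the bottom (bottom = 1).
54 + 2 = 56, which is even, so the puzzle is not solvable.

Answer: no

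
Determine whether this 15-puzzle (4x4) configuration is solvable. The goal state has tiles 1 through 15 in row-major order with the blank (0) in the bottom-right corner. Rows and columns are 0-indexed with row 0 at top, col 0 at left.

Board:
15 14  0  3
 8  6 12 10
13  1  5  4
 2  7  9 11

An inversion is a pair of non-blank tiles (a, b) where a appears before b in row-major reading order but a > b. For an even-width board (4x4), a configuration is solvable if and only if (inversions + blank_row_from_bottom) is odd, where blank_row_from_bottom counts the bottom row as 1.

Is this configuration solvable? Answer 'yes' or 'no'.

Inversions: 63
Blank is in row 0 (0-indexed from top), which is row 4 counting from the bottom (bottom = 1).
63 + 4 = 67, which is odd, so the puzzle is solvable.

Answer: yes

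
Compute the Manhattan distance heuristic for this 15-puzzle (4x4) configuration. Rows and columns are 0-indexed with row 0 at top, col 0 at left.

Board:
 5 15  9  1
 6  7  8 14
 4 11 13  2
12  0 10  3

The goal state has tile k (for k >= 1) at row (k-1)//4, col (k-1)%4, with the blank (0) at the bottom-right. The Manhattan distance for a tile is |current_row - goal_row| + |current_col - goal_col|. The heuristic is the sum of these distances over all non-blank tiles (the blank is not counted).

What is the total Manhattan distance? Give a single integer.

Answer: 42

Derivation:
Tile 5: (0,0)->(1,0) = 1
Tile 15: (0,1)->(3,2) = 4
Tile 9: (0,2)->(2,0) = 4
Tile 1: (0,3)->(0,0) = 3
Tile 6: (1,0)->(1,1) = 1
Tile 7: (1,1)->(1,2) = 1
Tile 8: (1,2)->(1,3) = 1
Tile 14: (1,3)->(3,1) = 4
Tile 4: (2,0)->(0,3) = 5
Tile 11: (2,1)->(2,2) = 1
Tile 13: (2,2)->(3,0) = 3
Tile 2: (2,3)->(0,1) = 4
Tile 12: (3,0)->(2,3) = 4
Tile 10: (3,2)->(2,1) = 2
Tile 3: (3,3)->(0,2) = 4
Sum: 1 + 4 + 4 + 3 + 1 + 1 + 1 + 4 + 5 + 1 + 3 + 4 + 4 + 2 + 4 = 42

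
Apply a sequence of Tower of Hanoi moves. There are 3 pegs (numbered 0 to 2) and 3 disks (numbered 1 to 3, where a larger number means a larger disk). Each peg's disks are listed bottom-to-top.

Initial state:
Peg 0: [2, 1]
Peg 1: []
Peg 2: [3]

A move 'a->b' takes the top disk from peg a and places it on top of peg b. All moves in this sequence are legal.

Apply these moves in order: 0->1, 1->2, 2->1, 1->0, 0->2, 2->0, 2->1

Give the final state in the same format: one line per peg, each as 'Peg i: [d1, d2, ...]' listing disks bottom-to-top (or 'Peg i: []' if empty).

After move 1 (0->1):
Peg 0: [2]
Peg 1: [1]
Peg 2: [3]

After move 2 (1->2):
Peg 0: [2]
Peg 1: []
Peg 2: [3, 1]

After move 3 (2->1):
Peg 0: [2]
Peg 1: [1]
Peg 2: [3]

After move 4 (1->0):
Peg 0: [2, 1]
Peg 1: []
Peg 2: [3]

After move 5 (0->2):
Peg 0: [2]
Peg 1: []
Peg 2: [3, 1]

After move 6 (2->0):
Peg 0: [2, 1]
Peg 1: []
Peg 2: [3]

After move 7 (2->1):
Peg 0: [2, 1]
Peg 1: [3]
Peg 2: []

Answer: Peg 0: [2, 1]
Peg 1: [3]
Peg 2: []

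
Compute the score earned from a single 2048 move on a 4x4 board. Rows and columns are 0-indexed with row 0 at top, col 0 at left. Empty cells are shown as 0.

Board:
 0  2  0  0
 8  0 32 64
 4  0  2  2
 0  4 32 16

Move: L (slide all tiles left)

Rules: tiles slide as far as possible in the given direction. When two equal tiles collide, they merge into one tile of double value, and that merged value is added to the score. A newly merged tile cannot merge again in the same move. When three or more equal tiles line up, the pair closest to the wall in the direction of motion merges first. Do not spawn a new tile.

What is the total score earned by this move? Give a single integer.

Answer: 4

Derivation:
Slide left:
row 0: [0, 2, 0, 0] -> [2, 0, 0, 0]  score +0 (running 0)
row 1: [8, 0, 32, 64] -> [8, 32, 64, 0]  score +0 (running 0)
row 2: [4, 0, 2, 2] -> [4, 4, 0, 0]  score +4 (running 4)
row 3: [0, 4, 32, 16] -> [4, 32, 16, 0]  score +0 (running 4)
Board after move:
 2  0  0  0
 8 32 64  0
 4  4  0  0
 4 32 16  0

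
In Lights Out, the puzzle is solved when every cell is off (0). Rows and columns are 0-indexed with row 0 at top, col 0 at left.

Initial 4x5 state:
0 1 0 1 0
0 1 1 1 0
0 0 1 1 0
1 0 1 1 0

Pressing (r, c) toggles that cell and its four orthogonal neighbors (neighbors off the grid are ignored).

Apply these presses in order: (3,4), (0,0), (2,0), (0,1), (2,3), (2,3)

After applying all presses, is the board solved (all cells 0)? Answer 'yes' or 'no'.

Answer: no

Derivation:
After press 1 at (3,4):
0 1 0 1 0
0 1 1 1 0
0 0 1 1 1
1 0 1 0 1

After press 2 at (0,0):
1 0 0 1 0
1 1 1 1 0
0 0 1 1 1
1 0 1 0 1

After press 3 at (2,0):
1 0 0 1 0
0 1 1 1 0
1 1 1 1 1
0 0 1 0 1

After press 4 at (0,1):
0 1 1 1 0
0 0 1 1 0
1 1 1 1 1
0 0 1 0 1

After press 5 at (2,3):
0 1 1 1 0
0 0 1 0 0
1 1 0 0 0
0 0 1 1 1

After press 6 at (2,3):
0 1 1 1 0
0 0 1 1 0
1 1 1 1 1
0 0 1 0 1

Lights still on: 12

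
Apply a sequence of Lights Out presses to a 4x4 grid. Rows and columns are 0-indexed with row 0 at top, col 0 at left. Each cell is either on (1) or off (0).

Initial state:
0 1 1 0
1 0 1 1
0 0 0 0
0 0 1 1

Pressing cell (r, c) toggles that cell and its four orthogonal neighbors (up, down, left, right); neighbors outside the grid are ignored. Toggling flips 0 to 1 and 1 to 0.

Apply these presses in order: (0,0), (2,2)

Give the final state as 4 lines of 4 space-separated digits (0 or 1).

Answer: 1 0 1 0
0 0 0 1
0 1 1 1
0 0 0 1

Derivation:
After press 1 at (0,0):
1 0 1 0
0 0 1 1
0 0 0 0
0 0 1 1

After press 2 at (2,2):
1 0 1 0
0 0 0 1
0 1 1 1
0 0 0 1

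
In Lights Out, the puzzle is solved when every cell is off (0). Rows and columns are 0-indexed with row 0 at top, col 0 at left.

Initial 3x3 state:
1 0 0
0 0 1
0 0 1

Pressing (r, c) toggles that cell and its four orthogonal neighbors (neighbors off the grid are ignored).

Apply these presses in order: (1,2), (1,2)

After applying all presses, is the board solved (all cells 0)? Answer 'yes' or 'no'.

After press 1 at (1,2):
1 0 1
0 1 0
0 0 0

After press 2 at (1,2):
1 0 0
0 0 1
0 0 1

Lights still on: 3

Answer: no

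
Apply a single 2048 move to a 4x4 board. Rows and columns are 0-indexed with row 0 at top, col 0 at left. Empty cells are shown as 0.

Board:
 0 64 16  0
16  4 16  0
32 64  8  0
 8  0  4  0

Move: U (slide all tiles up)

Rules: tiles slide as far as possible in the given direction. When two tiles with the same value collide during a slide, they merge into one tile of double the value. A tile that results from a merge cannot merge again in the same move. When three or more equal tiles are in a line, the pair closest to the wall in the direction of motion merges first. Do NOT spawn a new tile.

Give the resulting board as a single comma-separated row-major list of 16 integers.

Answer: 16, 64, 32, 0, 32, 4, 8, 0, 8, 64, 4, 0, 0, 0, 0, 0

Derivation:
Slide up:
col 0: [0, 16, 32, 8] -> [16, 32, 8, 0]
col 1: [64, 4, 64, 0] -> [64, 4, 64, 0]
col 2: [16, 16, 8, 4] -> [32, 8, 4, 0]
col 3: [0, 0, 0, 0] -> [0, 0, 0, 0]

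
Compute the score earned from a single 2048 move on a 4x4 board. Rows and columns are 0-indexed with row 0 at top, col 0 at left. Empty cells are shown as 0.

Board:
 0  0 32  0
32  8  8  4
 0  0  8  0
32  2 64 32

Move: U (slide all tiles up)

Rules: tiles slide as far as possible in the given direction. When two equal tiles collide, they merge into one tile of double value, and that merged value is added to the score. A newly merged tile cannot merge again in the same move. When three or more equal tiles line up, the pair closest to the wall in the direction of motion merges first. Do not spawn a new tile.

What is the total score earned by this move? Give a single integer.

Slide up:
col 0: [0, 32, 0, 32] -> [64, 0, 0, 0]  score +64 (running 64)
col 1: [0, 8, 0, 2] -> [8, 2, 0, 0]  score +0 (running 64)
col 2: [32, 8, 8, 64] -> [32, 16, 64, 0]  score +16 (running 80)
col 3: [0, 4, 0, 32] -> [4, 32, 0, 0]  score +0 (running 80)
Board after move:
64  8 32  4
 0  2 16 32
 0  0 64  0
 0  0  0  0

Answer: 80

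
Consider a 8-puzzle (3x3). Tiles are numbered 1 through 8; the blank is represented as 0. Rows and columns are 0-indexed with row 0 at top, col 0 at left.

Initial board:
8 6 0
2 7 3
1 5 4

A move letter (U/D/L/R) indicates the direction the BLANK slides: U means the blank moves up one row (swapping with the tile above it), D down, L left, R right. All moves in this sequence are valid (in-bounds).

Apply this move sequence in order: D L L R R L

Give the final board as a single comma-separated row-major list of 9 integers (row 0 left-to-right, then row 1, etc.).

After move 1 (D):
8 6 3
2 7 0
1 5 4

After move 2 (L):
8 6 3
2 0 7
1 5 4

After move 3 (L):
8 6 3
0 2 7
1 5 4

After move 4 (R):
8 6 3
2 0 7
1 5 4

After move 5 (R):
8 6 3
2 7 0
1 5 4

After move 6 (L):
8 6 3
2 0 7
1 5 4

Answer: 8, 6, 3, 2, 0, 7, 1, 5, 4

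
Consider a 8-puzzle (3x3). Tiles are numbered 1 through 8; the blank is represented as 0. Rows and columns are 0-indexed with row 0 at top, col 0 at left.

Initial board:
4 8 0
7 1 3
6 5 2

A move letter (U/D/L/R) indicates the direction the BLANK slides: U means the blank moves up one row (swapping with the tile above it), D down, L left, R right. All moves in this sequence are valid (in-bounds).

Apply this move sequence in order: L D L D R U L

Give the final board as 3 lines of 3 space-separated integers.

After move 1 (L):
4 0 8
7 1 3
6 5 2

After move 2 (D):
4 1 8
7 0 3
6 5 2

After move 3 (L):
4 1 8
0 7 3
6 5 2

After move 4 (D):
4 1 8
6 7 3
0 5 2

After move 5 (R):
4 1 8
6 7 3
5 0 2

After move 6 (U):
4 1 8
6 0 3
5 7 2

After move 7 (L):
4 1 8
0 6 3
5 7 2

Answer: 4 1 8
0 6 3
5 7 2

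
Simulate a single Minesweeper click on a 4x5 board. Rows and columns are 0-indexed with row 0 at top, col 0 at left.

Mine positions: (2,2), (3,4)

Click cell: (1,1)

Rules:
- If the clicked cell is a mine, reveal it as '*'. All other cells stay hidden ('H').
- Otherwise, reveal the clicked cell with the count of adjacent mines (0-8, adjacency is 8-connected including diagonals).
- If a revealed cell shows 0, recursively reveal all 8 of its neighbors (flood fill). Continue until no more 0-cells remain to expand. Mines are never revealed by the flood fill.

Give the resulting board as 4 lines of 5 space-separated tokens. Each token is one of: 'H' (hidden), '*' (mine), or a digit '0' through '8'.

H H H H H
H 1 H H H
H H H H H
H H H H H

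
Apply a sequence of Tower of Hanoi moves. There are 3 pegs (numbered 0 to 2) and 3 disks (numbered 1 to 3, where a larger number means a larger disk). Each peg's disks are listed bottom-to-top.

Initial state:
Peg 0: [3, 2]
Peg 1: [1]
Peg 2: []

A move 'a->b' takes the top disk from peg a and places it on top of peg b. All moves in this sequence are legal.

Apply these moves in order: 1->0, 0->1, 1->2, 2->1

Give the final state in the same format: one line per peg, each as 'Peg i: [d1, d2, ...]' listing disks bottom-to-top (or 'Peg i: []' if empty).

After move 1 (1->0):
Peg 0: [3, 2, 1]
Peg 1: []
Peg 2: []

After move 2 (0->1):
Peg 0: [3, 2]
Peg 1: [1]
Peg 2: []

After move 3 (1->2):
Peg 0: [3, 2]
Peg 1: []
Peg 2: [1]

After move 4 (2->1):
Peg 0: [3, 2]
Peg 1: [1]
Peg 2: []

Answer: Peg 0: [3, 2]
Peg 1: [1]
Peg 2: []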